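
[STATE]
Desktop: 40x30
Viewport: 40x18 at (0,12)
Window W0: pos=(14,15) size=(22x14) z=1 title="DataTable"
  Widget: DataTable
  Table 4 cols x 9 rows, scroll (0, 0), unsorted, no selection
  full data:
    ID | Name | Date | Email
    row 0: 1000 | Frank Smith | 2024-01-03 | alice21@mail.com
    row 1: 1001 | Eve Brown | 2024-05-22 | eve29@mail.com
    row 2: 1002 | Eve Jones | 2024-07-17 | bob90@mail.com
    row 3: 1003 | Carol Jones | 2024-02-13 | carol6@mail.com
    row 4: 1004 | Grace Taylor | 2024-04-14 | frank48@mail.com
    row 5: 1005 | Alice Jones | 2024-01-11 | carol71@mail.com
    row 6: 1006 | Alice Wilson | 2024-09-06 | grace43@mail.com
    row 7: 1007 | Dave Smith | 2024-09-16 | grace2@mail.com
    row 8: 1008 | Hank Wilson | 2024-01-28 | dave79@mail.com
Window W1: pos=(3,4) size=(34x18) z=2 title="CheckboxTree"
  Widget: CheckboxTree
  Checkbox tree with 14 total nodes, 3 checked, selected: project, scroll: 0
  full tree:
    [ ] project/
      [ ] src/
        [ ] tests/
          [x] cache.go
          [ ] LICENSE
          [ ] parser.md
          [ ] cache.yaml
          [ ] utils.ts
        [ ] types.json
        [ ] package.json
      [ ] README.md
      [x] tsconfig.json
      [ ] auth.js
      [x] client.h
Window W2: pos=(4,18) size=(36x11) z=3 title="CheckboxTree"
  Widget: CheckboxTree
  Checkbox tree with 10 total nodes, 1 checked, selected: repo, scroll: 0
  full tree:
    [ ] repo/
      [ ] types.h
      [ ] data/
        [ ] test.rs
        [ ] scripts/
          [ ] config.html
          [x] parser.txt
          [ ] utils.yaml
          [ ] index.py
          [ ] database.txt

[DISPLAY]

   ┃       [ ] parser.md            ┃   
   ┃       [ ] cache.yaml           ┃   
   ┃       [ ] utils.ts             ┃   
   ┃     [ ] types.json             ┃   
   ┃     [ ] package.json           ┃   
   ┃   [ ] README.md                ┃   
   ┃┏━━━━━━━━━━━━━━━━━━━━━━━━━━━━━━━━━━┓
   ┃┃ CheckboxTree                     ┃
   ┃┠──────────────────────────────────┨
   ┗┃>[-] repo/                        ┃
    ┃   [ ] types.h                    ┃
    ┃   [-] data/                      ┃
    ┃     [ ] test.rs                  ┃
    ┃     [-] scripts/                 ┃
    ┃       [ ] config.html            ┃
    ┃       [x] parser.txt             ┃
    ┗━━━━━━━━━━━━━━━━━━━━━━━━━━━━━━━━━━┛
                                        


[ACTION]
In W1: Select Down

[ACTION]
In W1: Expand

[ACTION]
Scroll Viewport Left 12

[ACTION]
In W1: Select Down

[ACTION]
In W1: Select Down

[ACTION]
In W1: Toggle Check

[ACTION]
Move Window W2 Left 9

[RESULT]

   ┃       [ ] parser.md            ┃   
   ┃       [ ] cache.yaml           ┃   
   ┃       [ ] utils.ts             ┃   
   ┃     [ ] types.json             ┃   
   ┃     [ ] package.json           ┃   
   ┃   [ ] README.md                ┃   
┏━━━━━━━━━━━━━━━━━━━━━━━━━━━━━━━━━━┓┃   
┃ CheckboxTree                     ┃┃   
┠──────────────────────────────────┨┃   
┃>[-] repo/                        ┃┛   
┃   [ ] types.h                    ┃    
┃   [-] data/                      ┃    
┃     [ ] test.rs                  ┃    
┃     [-] scripts/                 ┃    
┃       [ ] config.html            ┃    
┃       [x] parser.txt             ┃    
┗━━━━━━━━━━━━━━━━━━━━━━━━━━━━━━━━━━┛    
                                        


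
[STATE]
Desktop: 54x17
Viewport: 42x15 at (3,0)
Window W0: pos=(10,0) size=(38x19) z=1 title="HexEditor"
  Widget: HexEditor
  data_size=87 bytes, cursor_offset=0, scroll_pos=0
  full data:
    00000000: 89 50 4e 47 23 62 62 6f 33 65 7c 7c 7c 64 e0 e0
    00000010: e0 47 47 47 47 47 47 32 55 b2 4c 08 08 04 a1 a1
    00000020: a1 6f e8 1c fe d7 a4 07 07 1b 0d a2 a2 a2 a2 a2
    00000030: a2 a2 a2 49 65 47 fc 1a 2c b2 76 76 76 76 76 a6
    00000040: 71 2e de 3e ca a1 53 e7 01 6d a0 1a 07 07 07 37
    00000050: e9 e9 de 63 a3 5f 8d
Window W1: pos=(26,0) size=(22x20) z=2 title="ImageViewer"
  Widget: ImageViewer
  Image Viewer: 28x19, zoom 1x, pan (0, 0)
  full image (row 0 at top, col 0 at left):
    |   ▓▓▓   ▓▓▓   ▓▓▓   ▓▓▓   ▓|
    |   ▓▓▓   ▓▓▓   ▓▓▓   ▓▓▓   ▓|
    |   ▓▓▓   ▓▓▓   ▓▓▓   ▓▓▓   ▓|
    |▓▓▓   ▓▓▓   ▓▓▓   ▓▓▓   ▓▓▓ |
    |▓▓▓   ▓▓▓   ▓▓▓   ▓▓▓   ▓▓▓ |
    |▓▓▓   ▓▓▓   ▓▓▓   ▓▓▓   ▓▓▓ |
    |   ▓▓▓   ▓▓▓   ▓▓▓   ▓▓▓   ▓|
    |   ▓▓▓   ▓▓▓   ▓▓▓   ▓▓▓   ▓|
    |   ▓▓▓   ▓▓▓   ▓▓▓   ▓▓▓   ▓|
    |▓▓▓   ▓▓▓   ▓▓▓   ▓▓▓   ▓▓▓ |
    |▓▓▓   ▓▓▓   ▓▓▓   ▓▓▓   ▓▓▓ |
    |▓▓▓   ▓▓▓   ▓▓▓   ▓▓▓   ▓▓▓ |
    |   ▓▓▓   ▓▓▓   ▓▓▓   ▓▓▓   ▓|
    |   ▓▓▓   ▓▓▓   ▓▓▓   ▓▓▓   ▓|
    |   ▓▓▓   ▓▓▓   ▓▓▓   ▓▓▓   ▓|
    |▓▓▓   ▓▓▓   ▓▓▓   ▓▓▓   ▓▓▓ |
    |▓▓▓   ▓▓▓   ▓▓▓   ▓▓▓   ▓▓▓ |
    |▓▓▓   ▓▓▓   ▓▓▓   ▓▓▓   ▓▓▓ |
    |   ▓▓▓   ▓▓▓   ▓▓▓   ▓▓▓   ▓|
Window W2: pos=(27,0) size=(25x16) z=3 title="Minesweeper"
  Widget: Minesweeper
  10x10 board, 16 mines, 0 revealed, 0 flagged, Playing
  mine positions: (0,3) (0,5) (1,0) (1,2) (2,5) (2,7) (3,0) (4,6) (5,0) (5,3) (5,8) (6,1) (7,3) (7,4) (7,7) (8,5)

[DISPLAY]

       ┏━━━━━━━━━━━━━━━┏┏━━━━━━━━━━━━━━━━━
       ┃ HexEditor     ┃┃ Minesweeper     
       ┠───────────────┠┠─────────────────
       ┃00000000  89 50┃┃■■■■■■■■■■       
       ┃00000010  e0 47┃┃■■■■■■■■■■       
       ┃00000020  a1 6f┃┃■■■■■■■■■■       
       ┃00000030  a2 a2┃┃■■■■■■■■■■       
       ┃00000040  71 2e┃┃■■■■■■■■■■       
       ┃00000050  e9 e9┃┃■■■■■■■■■■       
       ┃               ┃┃■■■■■■■■■■       
       ┃               ┃┃■■■■■■■■■■       
       ┃               ┃┃■■■■■■■■■■       
       ┃               ┃┃■■■■■■■■■■       
       ┃               ┃┃                 
       ┃               ┃┃                 


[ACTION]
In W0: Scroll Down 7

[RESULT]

       ┏━━━━━━━━━━━━━━━┏┏━━━━━━━━━━━━━━━━━
       ┃ HexEditor     ┃┃ Minesweeper     
       ┠───────────────┠┠─────────────────
       ┃00000050  e9 e9┃┃■■■■■■■■■■       
       ┃               ┃┃■■■■■■■■■■       
       ┃               ┃┃■■■■■■■■■■       
       ┃               ┃┃■■■■■■■■■■       
       ┃               ┃┃■■■■■■■■■■       
       ┃               ┃┃■■■■■■■■■■       
       ┃               ┃┃■■■■■■■■■■       
       ┃               ┃┃■■■■■■■■■■       
       ┃               ┃┃■■■■■■■■■■       
       ┃               ┃┃■■■■■■■■■■       
       ┃               ┃┃                 
       ┃               ┃┃                 


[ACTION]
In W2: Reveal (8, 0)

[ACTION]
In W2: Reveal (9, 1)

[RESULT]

       ┏━━━━━━━━━━━━━━━┏┏━━━━━━━━━━━━━━━━━
       ┃ HexEditor     ┃┃ Minesweeper     
       ┠───────────────┠┠─────────────────
       ┃00000050  e9 e9┃┃■■■■■■■■■■       
       ┃               ┃┃■■■■■■■■■■       
       ┃               ┃┃■■■■■■■■■■       
       ┃               ┃┃■■■■■■■■■■       
       ┃               ┃┃■■■■■■■■■■       
       ┃               ┃┃■■■■■■■■■■       
       ┃               ┃┃■■■■■■■■■■       
       ┃               ┃┃112■■■■■■■       
       ┃               ┃┃  123■■■■■       
       ┃               ┃┃    1■■■■■       
       ┃               ┃┃                 
       ┃               ┃┃                 


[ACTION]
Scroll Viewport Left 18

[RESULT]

          ┏━━━━━━━━━━━━━━━┏┏━━━━━━━━━━━━━━
          ┃ HexEditor     ┃┃ Minesweeper  
          ┠───────────────┠┠──────────────
          ┃00000050  e9 e9┃┃■■■■■■■■■■    
          ┃               ┃┃■■■■■■■■■■    
          ┃               ┃┃■■■■■■■■■■    
          ┃               ┃┃■■■■■■■■■■    
          ┃               ┃┃■■■■■■■■■■    
          ┃               ┃┃■■■■■■■■■■    
          ┃               ┃┃■■■■■■■■■■    
          ┃               ┃┃112■■■■■■■    
          ┃               ┃┃  123■■■■■    
          ┃               ┃┃    1■■■■■    
          ┃               ┃┃              
          ┃               ┃┃              


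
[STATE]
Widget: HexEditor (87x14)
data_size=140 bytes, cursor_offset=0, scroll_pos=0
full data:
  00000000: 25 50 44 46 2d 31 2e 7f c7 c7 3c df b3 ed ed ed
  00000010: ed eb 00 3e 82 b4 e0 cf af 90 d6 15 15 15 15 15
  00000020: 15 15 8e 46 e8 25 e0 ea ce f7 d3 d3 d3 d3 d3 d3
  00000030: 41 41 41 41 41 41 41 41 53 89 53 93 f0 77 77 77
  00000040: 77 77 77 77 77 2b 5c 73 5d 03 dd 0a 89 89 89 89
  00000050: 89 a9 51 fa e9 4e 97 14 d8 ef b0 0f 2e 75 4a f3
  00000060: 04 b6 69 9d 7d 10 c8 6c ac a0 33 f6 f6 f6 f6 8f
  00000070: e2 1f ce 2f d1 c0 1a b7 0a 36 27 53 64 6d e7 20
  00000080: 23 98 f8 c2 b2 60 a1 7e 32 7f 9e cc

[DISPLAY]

00000000  25 50 44 46 2d 31 2e 7f  c7 c7 3c df b3 ed ed ed  |%PDF-1....<.....|         
00000010  ed eb 00 3e 82 b4 e0 cf  af 90 d6 15 15 15 15 15  |...>............|         
00000020  15 15 8e 46 e8 25 e0 ea  ce f7 d3 d3 d3 d3 d3 d3  |...F.%..........|         
00000030  41 41 41 41 41 41 41 41  53 89 53 93 f0 77 77 77  |AAAAAAAAS.S..www|         
00000040  77 77 77 77 77 2b 5c 73  5d 03 dd 0a 89 89 89 89  |wwwww+\s].......|         
00000050  89 a9 51 fa e9 4e 97 14  d8 ef b0 0f 2e 75 4a f3  |..Q..N.......uJ.|         
00000060  04 b6 69 9d 7d 10 c8 6c  ac a0 33 f6 f6 f6 f6 8f  |..i.}..l..3.....|         
00000070  e2 1f ce 2f d1 c0 1a b7  0a 36 27 53 64 6d e7 20  |.../.....6'Sdm. |         
00000080  23 98 f8 c2 b2 60 a1 7e  32 7f 9e cc              |#....`.~2...    |         
                                                                                       
                                                                                       
                                                                                       
                                                                                       
                                                                                       


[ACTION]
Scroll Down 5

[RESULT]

00000050  89 a9 51 fa e9 4e 97 14  d8 ef b0 0f 2e 75 4a f3  |..Q..N.......uJ.|         
00000060  04 b6 69 9d 7d 10 c8 6c  ac a0 33 f6 f6 f6 f6 8f  |..i.}..l..3.....|         
00000070  e2 1f ce 2f d1 c0 1a b7  0a 36 27 53 64 6d e7 20  |.../.....6'Sdm. |         
00000080  23 98 f8 c2 b2 60 a1 7e  32 7f 9e cc              |#....`.~2...    |         
                                                                                       
                                                                                       
                                                                                       
                                                                                       
                                                                                       
                                                                                       
                                                                                       
                                                                                       
                                                                                       
                                                                                       


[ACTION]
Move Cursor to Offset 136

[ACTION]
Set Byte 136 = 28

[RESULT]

00000050  89 a9 51 fa e9 4e 97 14  d8 ef b0 0f 2e 75 4a f3  |..Q..N.......uJ.|         
00000060  04 b6 69 9d 7d 10 c8 6c  ac a0 33 f6 f6 f6 f6 8f  |..i.}..l..3.....|         
00000070  e2 1f ce 2f d1 c0 1a b7  0a 36 27 53 64 6d e7 20  |.../.....6'Sdm. |         
00000080  23 98 f8 c2 b2 60 a1 7e  28 7f 9e cc              |#....`.~(...    |         
                                                                                       
                                                                                       
                                                                                       
                                                                                       
                                                                                       
                                                                                       
                                                                                       
                                                                                       
                                                                                       
                                                                                       


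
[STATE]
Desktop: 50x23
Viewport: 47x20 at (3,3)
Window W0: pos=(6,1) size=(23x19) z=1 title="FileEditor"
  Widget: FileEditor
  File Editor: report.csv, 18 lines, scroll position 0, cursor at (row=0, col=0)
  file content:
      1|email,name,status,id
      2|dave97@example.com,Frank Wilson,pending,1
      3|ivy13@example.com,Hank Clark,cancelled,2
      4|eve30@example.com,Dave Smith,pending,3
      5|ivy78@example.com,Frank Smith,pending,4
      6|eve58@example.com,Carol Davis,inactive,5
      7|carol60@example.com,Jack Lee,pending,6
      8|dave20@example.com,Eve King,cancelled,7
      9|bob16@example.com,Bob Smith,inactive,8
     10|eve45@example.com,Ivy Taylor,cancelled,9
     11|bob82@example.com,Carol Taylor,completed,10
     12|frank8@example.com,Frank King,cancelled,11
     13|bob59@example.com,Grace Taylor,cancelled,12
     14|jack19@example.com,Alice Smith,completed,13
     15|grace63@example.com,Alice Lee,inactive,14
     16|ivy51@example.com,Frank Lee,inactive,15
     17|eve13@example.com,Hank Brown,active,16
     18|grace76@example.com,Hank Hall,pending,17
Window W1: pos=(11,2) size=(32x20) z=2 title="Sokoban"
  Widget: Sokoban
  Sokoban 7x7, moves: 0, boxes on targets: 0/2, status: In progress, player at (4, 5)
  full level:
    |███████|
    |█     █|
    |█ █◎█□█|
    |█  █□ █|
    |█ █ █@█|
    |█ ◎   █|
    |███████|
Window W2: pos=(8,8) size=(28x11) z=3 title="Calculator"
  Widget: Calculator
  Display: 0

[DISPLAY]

   ┠────┃ Sokoban                      ┃       
   ┃█mai┠──────────────────────────────┨       
   ┃dave┃███████                       ┃       
   ┃ivy1┃█     █                       ┃       
   ┃eve3┃█ █◎█□█                       ┃       
   ┃i┏━━━━━━━━━━━━━━━━━━━━━━━━━━┓      ┃       
   ┃e┃ Calculator               ┃      ┃       
   ┃c┠──────────────────────────┨      ┃       
   ┃d┃                         0┃      ┃       
   ┃b┃┌───┬───┬───┬───┐         ┃      ┃       
   ┃e┃│ 7 │ 8 │ 9 │ ÷ │         ┃      ┃       
   ┃b┃├───┼───┼───┼───┤         ┃      ┃       
   ┃f┃│ 4 │ 5 │ 6 │ × │         ┃      ┃       
   ┃b┃├───┼───┼───┼───┤         ┃      ┃       
   ┃j┃│ 1 │ 2 │ 3 │ - │         ┃      ┃       
   ┃g┗━━━━━━━━━━━━━━━━━━━━━━━━━━┛      ┃       
   ┗━━━━┃                              ┃       
        ┃                              ┃       
        ┗━━━━━━━━━━━━━━━━━━━━━━━━━━━━━━┛       
                                               


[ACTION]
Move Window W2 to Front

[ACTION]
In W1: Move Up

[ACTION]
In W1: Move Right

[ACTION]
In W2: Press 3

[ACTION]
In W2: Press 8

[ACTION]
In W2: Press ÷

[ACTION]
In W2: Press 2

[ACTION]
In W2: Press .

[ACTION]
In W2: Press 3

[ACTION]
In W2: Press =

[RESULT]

   ┠────┃ Sokoban                      ┃       
   ┃█mai┠──────────────────────────────┨       
   ┃dave┃███████                       ┃       
   ┃ivy1┃█     █                       ┃       
   ┃eve3┃█ █◎█□█                       ┃       
   ┃i┏━━━━━━━━━━━━━━━━━━━━━━━━━━┓      ┃       
   ┃e┃ Calculator               ┃      ┃       
   ┃c┠──────────────────────────┨      ┃       
   ┃d┃               16.52173913┃      ┃       
   ┃b┃┌───┬───┬───┬───┐         ┃      ┃       
   ┃e┃│ 7 │ 8 │ 9 │ ÷ │         ┃      ┃       
   ┃b┃├───┼───┼───┼───┤         ┃      ┃       
   ┃f┃│ 4 │ 5 │ 6 │ × │         ┃      ┃       
   ┃b┃├───┼───┼───┼───┤         ┃      ┃       
   ┃j┃│ 1 │ 2 │ 3 │ - │         ┃      ┃       
   ┃g┗━━━━━━━━━━━━━━━━━━━━━━━━━━┛      ┃       
   ┗━━━━┃                              ┃       
        ┃                              ┃       
        ┗━━━━━━━━━━━━━━━━━━━━━━━━━━━━━━┛       
                                               


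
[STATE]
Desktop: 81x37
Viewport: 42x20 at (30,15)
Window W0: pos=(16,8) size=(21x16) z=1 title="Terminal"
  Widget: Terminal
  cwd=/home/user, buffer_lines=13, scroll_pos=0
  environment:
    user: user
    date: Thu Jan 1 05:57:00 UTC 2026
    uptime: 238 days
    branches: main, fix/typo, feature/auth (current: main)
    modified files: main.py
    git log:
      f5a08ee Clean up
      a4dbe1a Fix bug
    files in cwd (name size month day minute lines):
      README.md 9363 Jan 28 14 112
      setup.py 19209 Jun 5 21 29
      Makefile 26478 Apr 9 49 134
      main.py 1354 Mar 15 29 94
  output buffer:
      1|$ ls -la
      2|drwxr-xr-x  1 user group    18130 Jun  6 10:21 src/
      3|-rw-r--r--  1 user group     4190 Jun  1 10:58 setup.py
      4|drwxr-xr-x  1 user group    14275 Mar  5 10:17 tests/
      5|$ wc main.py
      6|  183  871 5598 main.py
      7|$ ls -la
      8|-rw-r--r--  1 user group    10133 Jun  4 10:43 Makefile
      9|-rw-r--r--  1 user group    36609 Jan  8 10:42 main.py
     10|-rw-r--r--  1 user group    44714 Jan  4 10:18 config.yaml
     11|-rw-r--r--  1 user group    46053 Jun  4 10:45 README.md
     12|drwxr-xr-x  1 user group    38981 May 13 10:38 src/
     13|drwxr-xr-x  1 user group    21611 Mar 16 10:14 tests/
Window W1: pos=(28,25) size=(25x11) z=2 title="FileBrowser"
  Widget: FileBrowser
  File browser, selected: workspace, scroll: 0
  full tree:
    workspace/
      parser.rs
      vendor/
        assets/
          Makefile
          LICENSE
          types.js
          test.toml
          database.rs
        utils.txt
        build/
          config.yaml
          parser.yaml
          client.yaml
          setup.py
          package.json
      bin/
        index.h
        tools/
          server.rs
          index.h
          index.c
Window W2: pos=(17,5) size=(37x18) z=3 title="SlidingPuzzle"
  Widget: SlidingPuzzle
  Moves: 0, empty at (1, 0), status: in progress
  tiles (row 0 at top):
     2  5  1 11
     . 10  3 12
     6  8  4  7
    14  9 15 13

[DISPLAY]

15 │ 13 │              ┃                  
───┴────┘              ┃                  
                       ┃                  
                       ┃                  
                       ┃                  
                       ┃                  
                       ┃                  
━━━━━━━━━━━━━━━━━━━━━━━┛                  
━━━━━━┛                                   
                                          
━━━━━━━━━━━━━━━━━━━━━━┓                   
FileBrowser           ┃                   
──────────────────────┨                   
 [-] workspace/       ┃                   
   parser.rs          ┃                   
   [+] vendor/        ┃                   
   [+] bin/           ┃                   
                      ┃                   
                      ┃                   
                      ┃                   


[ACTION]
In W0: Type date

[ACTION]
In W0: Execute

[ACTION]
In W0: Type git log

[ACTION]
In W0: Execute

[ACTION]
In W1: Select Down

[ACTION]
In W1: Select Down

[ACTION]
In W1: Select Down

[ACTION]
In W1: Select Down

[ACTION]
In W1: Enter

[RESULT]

15 │ 13 │              ┃                  
───┴────┘              ┃                  
                       ┃                  
                       ┃                  
                       ┃                  
                       ┃                  
                       ┃                  
━━━━━━━━━━━━━━━━━━━━━━━┛                  
━━━━━━┛                                   
                                          
━━━━━━━━━━━━━━━━━━━━━━┓                   
FileBrowser           ┃                   
──────────────────────┨                   
 [-] workspace/       ┃                   
   parser.rs          ┃                   
   [+] vendor/        ┃                   
 > [-] bin/           ┃                   
     index.h          ┃                   
     [+] tools/       ┃                   
                      ┃                   


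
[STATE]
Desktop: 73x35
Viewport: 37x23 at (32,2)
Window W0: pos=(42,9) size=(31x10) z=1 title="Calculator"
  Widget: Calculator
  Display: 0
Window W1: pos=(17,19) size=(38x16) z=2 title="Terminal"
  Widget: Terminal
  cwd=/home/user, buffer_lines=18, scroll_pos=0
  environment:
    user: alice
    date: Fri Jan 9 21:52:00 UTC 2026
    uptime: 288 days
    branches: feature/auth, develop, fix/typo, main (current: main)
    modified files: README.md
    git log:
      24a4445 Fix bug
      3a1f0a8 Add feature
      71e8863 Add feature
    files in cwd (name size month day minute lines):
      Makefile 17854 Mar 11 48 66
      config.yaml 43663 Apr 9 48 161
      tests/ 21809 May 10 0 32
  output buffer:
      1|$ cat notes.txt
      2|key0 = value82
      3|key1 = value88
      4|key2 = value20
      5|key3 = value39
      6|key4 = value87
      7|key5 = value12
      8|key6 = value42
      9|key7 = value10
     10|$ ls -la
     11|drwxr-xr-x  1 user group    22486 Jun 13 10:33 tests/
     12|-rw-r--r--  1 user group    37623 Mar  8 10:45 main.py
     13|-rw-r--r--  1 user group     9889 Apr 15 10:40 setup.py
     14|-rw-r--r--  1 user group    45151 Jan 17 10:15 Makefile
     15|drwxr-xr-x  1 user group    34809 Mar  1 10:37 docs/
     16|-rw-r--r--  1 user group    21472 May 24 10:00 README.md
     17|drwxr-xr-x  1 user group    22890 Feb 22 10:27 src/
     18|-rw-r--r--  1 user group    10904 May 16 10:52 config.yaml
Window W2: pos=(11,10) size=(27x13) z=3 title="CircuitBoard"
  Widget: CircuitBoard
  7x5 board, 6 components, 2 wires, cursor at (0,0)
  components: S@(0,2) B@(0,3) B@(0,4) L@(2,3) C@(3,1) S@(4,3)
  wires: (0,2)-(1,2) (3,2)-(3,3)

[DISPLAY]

                                     
                                     
                                     
                                     
                                     
                                     
                                     
          ┏━━━━━━━━━━━━━━━━━━━━━━━━━━
━━━━━┓    ┃ Calculator               
     ┃    ┠──────────────────────────
─────┨    ┃                          
     ┃    ┃┌───┬───┬───┬───┐         
B    ┃    ┃│ 7 │ 8 │ 9 │ ÷ │         
     ┃    ┃├───┼───┼───┼───┤         
     ┃    ┃│ 4 │ 5 │ 6 │ × │         
     ┃    ┃└───┴───┴───┴───┘         
     ┃    ┗━━━━━━━━━━━━━━━━━━━━━━━━━━
     ┃━━━━━━━━━━━━━━━━┓              
     ┃                ┃              
     ┃────────────────┨              
━━━━━┛                ┃              
                      ┃              
                      ┃              


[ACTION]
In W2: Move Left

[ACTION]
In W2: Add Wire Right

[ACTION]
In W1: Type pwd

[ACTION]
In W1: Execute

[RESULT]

                                     
                                     
                                     
                                     
                                     
                                     
                                     
          ┏━━━━━━━━━━━━━━━━━━━━━━━━━━
━━━━━┓    ┃ Calculator               
     ┃    ┠──────────────────────────
─────┨    ┃                          
     ┃    ┃┌───┬───┬───┬───┐         
B    ┃    ┃│ 7 │ 8 │ 9 │ ÷ │         
     ┃    ┃├───┼───┼───┼───┤         
     ┃    ┃│ 4 │ 5 │ 6 │ × │         
     ┃    ┃└───┴───┴───┴───┘         
     ┃    ┗━━━━━━━━━━━━━━━━━━━━━━━━━━
     ┃━━━━━━━━━━━━━━━━┓              
     ┃                ┃              
     ┃────────────────┨              
━━━━━┛                ┃              
user group    22486 Ju┃              
user group    37623 Ma┃              


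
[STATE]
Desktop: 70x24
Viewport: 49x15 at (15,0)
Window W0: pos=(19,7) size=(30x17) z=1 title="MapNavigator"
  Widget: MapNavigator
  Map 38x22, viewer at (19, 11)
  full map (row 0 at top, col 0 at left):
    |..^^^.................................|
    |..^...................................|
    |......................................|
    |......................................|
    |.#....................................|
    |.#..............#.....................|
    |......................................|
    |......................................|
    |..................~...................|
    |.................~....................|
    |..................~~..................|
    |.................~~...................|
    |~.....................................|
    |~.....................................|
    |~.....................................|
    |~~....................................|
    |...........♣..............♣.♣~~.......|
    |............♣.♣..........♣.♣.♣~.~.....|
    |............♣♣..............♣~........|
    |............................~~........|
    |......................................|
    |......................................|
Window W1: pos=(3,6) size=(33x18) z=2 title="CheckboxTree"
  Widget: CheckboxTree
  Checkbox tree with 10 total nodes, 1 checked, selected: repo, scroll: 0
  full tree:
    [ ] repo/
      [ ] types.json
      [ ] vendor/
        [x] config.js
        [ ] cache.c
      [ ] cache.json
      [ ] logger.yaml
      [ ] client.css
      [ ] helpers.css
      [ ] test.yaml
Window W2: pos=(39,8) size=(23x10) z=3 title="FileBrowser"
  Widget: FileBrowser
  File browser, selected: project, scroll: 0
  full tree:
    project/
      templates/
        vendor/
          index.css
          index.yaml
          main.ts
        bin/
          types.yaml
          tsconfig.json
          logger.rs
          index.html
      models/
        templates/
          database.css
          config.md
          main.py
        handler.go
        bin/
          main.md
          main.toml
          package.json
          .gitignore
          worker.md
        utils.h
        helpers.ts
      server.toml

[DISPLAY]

                                                 
                                                 
                                                 
                                                 
                                                 
                                                 
━━━━━━━━━━━━━━━━━━━━┓                            
ee                  ┃━━━━━━━━━━━━┓               
────────────────────┨   ┏━━━━━━━━━━━━━━━━━━━━━┓  
                    ┃───┃ FileBrowser         ┃  
s.json              ┃...┠─────────────────────┨  
or/                 ┃...┃> [-] project/       ┃  
nfig.js             ┃...┃    [+] templates/   ┃  
che.c               ┃...┃    [+] models/      ┃  
e.json              ┃...┃    server.toml      ┃  


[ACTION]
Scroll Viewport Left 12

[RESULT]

                                                 
                                                 
                                                 
                                                 
                                                 
                                                 
┏━━━━━━━━━━━━━━━━━━━━━━━━━━━━━━━┓                
┃ CheckboxTree                  ┃━━━━━━━━━━━━┓   
┠───────────────────────────────┨   ┏━━━━━━━━━━━━
┃>[-] repo/                     ┃───┃ FileBrowser
┃   [ ] types.json              ┃...┠────────────
┃   [-] vendor/                 ┃...┃> [-] projec
┃     [x] config.js             ┃...┃    [+] temp
┃     [ ] cache.c               ┃...┃    [+] mode
┃   [ ] cache.json              ┃...┃    server.t


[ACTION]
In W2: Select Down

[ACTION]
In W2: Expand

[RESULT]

                                                 
                                                 
                                                 
                                                 
                                                 
                                                 
┏━━━━━━━━━━━━━━━━━━━━━━━━━━━━━━━┓                
┃ CheckboxTree                  ┃━━━━━━━━━━━━┓   
┠───────────────────────────────┨   ┏━━━━━━━━━━━━
┃>[-] repo/                     ┃───┃ FileBrowser
┃   [ ] types.json              ┃...┠────────────
┃   [-] vendor/                 ┃...┃  [-] projec
┃     [x] config.js             ┃...┃  > [-] temp
┃     [ ] cache.c               ┃...┃      [+] ve
┃   [ ] cache.json              ┃...┃      [+] bi


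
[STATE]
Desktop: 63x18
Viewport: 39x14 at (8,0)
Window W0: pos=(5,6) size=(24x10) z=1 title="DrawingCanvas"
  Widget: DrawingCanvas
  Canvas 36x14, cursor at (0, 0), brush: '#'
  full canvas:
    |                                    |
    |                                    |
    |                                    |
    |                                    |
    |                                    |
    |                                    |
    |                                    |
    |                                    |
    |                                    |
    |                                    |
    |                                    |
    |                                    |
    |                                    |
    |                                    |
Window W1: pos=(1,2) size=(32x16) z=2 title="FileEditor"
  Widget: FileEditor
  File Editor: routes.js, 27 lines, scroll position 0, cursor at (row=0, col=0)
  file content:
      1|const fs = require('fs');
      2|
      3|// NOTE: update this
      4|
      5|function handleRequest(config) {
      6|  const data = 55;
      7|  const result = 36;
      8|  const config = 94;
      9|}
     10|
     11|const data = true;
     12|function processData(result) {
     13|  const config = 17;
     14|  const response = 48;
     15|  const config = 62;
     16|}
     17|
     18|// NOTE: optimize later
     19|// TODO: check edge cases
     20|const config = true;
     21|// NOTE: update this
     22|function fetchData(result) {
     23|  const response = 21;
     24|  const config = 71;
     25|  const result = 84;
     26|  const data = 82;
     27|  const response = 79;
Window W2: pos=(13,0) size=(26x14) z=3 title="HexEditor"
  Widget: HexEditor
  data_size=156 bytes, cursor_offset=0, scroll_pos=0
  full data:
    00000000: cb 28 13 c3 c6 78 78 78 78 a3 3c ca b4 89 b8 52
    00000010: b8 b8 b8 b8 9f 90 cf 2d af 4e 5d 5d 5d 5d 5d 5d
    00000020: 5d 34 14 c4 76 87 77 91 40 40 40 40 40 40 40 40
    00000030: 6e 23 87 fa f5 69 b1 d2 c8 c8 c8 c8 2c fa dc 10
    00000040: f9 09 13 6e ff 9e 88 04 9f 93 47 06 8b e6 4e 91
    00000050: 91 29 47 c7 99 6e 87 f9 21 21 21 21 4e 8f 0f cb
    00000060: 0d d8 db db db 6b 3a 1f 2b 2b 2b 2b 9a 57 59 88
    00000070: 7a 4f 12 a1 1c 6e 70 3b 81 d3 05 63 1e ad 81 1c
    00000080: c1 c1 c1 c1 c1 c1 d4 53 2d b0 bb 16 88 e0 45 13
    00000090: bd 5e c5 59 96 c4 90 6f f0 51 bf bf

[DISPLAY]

     ┏━━━━━━━━━━━━━━━━━━━━━━━━┓        
     ┃ HexEditor              ┃        
━━━━━┠────────────────────────┨        
ditor┃00000000  CB 28 13 c3 c6┃        
─────┃00000010  b8 b8 b8 b8 9f┃        
fs = ┃00000020  5d 34 14 c4 76┃        
     ┃00000030  6e 23 87 fa f5┃        
E: up┃00000040  f9 09 13 6e ff┃        
     ┃00000050  91 29 47 c7 99┃        
on ha┃00000060  0d d8 db db db┃        
t dat┃00000070  7a 4f 12 a1 1c┃        
t res┃00000080  c1 c1 c1 c1 c1┃        
t con┃00000090  bd 5e c5 59 96┃        
     ┗━━━━━━━━━━━━━━━━━━━━━━━━┛        


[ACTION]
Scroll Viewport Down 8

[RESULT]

─────┃00000010  b8 b8 b8 b8 9f┃        
fs = ┃00000020  5d 34 14 c4 76┃        
     ┃00000030  6e 23 87 fa f5┃        
E: up┃00000040  f9 09 13 6e ff┃        
     ┃00000050  91 29 47 c7 99┃        
on ha┃00000060  0d d8 db db db┃        
t dat┃00000070  7a 4f 12 a1 1c┃        
t res┃00000080  c1 c1 c1 c1 c1┃        
t con┃00000090  bd 5e c5 59 96┃        
     ┗━━━━━━━━━━━━━━━━━━━━━━━━┛        
                       ░┃              
data = true;           ░┃              
on processData(result) ▼┃              
━━━━━━━━━━━━━━━━━━━━━━━━┛              


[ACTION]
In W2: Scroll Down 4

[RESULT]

─────┃00000050  91 29 47 c7 99┃        
fs = ┃00000060  0d d8 db db db┃        
     ┃00000070  7a 4f 12 a1 1c┃        
E: up┃00000080  c1 c1 c1 c1 c1┃        
     ┃00000090  bd 5e c5 59 96┃        
on ha┃                        ┃        
t dat┃                        ┃        
t res┃                        ┃        
t con┃                        ┃        
     ┗━━━━━━━━━━━━━━━━━━━━━━━━┛        
                       ░┃              
data = true;           ░┃              
on processData(result) ▼┃              
━━━━━━━━━━━━━━━━━━━━━━━━┛              


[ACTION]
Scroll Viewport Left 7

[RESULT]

┠───────────┃00000050  91 29 47 c7 99┃ 
┃█onst fs = ┃00000060  0d d8 db db db┃ 
┃           ┃00000070  7a 4f 12 a1 1c┃ 
┃// NOTE: up┃00000080  c1 c1 c1 c1 c1┃ 
┃           ┃00000090  bd 5e c5 59 96┃ 
┃function ha┃                        ┃ 
┃  const dat┃                        ┃ 
┃  const res┃                        ┃ 
┃  const con┃                        ┃ 
┃}          ┗━━━━━━━━━━━━━━━━━━━━━━━━┛ 
┃                             ░┃       
┃const data = true;           ░┃       
┃function processData(result) ▼┃       
┗━━━━━━━━━━━━━━━━━━━━━━━━━━━━━━┛       


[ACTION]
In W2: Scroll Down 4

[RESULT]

┠───────────┃00000090  bd 5e c5 59 96┃ 
┃█onst fs = ┃                        ┃ 
┃           ┃                        ┃ 
┃// NOTE: up┃                        ┃ 
┃           ┃                        ┃ 
┃function ha┃                        ┃ 
┃  const dat┃                        ┃ 
┃  const res┃                        ┃ 
┃  const con┃                        ┃ 
┃}          ┗━━━━━━━━━━━━━━━━━━━━━━━━┛ 
┃                             ░┃       
┃const data = true;           ░┃       
┃function processData(result) ▼┃       
┗━━━━━━━━━━━━━━━━━━━━━━━━━━━━━━┛       


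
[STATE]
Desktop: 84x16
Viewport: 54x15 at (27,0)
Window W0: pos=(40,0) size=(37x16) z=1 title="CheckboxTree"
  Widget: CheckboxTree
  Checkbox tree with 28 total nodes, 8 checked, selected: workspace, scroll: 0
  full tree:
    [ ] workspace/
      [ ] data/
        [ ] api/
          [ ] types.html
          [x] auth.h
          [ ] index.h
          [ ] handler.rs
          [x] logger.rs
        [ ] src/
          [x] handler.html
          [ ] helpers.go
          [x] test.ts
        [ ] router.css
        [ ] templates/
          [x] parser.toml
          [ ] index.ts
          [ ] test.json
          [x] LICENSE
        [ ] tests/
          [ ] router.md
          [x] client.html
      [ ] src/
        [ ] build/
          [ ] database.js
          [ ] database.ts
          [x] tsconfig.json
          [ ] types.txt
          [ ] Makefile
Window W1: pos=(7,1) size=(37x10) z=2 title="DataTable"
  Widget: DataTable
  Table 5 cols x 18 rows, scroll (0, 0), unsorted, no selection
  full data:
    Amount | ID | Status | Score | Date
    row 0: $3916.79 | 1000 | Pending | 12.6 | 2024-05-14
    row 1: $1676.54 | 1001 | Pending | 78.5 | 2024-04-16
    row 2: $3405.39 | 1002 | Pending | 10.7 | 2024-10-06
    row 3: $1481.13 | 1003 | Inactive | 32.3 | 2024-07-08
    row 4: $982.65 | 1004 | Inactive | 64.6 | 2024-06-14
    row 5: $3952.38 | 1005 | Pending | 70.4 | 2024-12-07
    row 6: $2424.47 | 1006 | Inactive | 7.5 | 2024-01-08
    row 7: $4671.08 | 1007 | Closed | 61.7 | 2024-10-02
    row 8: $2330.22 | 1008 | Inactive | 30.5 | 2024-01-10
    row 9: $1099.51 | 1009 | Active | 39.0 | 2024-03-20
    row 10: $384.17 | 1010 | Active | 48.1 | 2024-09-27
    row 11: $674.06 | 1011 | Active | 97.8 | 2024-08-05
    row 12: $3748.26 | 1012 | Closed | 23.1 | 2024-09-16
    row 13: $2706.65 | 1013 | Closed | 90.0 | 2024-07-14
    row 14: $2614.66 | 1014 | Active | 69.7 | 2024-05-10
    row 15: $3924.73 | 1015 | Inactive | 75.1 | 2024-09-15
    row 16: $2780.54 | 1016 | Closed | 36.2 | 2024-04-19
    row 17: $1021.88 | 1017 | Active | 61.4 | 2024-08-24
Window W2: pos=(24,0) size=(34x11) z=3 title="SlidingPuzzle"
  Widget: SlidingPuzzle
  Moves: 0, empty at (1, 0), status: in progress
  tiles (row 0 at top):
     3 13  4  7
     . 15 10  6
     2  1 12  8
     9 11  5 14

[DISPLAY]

━━━━━━━━━━━━━━━━━━━━━━━━━━━━━━┓━━━━━━━━━━━━━━━━━━┓    
lidingPuzzle                  ┃                  ┃    
──────────────────────────────┨──────────────────┨    
───┬────┬────┬────┐           ┃                  ┃    
 3 │ 13 │  4 │  7 │           ┃                  ┃    
───┼────┼────┼────┤           ┃                  ┃    
   │ 15 │ 10 │  6 │           ┃html              ┃    
───┼────┼────┼────┤           ┃                  ┃    
 2 │  1 │ 12 │  8 │           ┃h                 ┃    
───┼────┼────┼────┤           ┃r.rs              ┃    
━━━━━━━━━━━━━━━━━━━━━━━━━━━━━━┛.rs               ┃    
             ┃     [-] src/                      ┃    
             ┃       [x] handler.html            ┃    
             ┃       [ ] helpers.go              ┃    
             ┃       [x] test.ts                 ┃    


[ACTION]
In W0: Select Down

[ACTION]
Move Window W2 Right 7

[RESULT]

    ┏━━━━━━━━━━━━━━━━━━━━━━━━━━━━━━━━┓━━━━━━━━━━━┓    
━━━━┃ SlidingPuzzle                  ┃           ┃    
    ┠────────────────────────────────┨───────────┨    
────┃┌────┬────┬────┬────┐           ┃           ┃    
s  │┃│  3 │ 13 │  4 │  7 │           ┃           ┃    
───┼┃├────┼────┼────┼────┤           ┃           ┃    
ng │┃│    │ 15 │ 10 │  6 │           ┃           ┃    
ng │┃├────┼────┼────┼────┤           ┃           ┃    
ng │┃│  2 │  1 │ 12 │  8 │           ┃           ┃    
ive│┃├────┼────┼────┼────┤           ┃           ┃    
━━━━┗━━━━━━━━━━━━━━━━━━━━━━━━━━━━━━━━┛           ┃    
             ┃     [-] src/                      ┃    
             ┃       [x] handler.html            ┃    
             ┃       [ ] helpers.go              ┃    
             ┃       [x] test.ts                 ┃    


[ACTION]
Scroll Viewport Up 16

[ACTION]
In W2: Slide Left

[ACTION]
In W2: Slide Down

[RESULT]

    ┏━━━━━━━━━━━━━━━━━━━━━━━━━━━━━━━━┓━━━━━━━━━━━┓    
━━━━┃ SlidingPuzzle                  ┃           ┃    
    ┠────────────────────────────────┨───────────┨    
────┃┌────┬────┬────┬────┐           ┃           ┃    
s  │┃│  3 │    │  4 │  7 │           ┃           ┃    
───┼┃├────┼────┼────┼────┤           ┃           ┃    
ng │┃│ 15 │ 13 │ 10 │  6 │           ┃           ┃    
ng │┃├────┼────┼────┼────┤           ┃           ┃    
ng │┃│  2 │  1 │ 12 │  8 │           ┃           ┃    
ive│┃├────┼────┼────┼────┤           ┃           ┃    
━━━━┗━━━━━━━━━━━━━━━━━━━━━━━━━━━━━━━━┛           ┃    
             ┃     [-] src/                      ┃    
             ┃       [x] handler.html            ┃    
             ┃       [ ] helpers.go              ┃    
             ┃       [x] test.ts                 ┃    
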